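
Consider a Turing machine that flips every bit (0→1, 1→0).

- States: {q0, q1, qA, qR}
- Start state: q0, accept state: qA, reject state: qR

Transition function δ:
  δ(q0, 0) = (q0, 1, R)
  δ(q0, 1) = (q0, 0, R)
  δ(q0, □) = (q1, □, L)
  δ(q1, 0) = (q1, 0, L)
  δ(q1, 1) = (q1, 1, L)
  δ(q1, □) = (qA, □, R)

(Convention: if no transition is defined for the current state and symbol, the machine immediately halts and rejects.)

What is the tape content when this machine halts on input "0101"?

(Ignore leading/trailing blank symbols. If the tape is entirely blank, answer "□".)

Execution trace:
Initial: [q0]0101
Step 1: δ(q0, 0) = (q0, 1, R) → 1[q0]101
Step 2: δ(q0, 1) = (q0, 0, R) → 10[q0]01
Step 3: δ(q0, 0) = (q0, 1, R) → 101[q0]1
Step 4: δ(q0, 1) = (q0, 0, R) → 1010[q0]□
Step 5: δ(q0, □) = (q1, □, L) → 101[q1]0□
Step 6: δ(q1, 0) = (q1, 0, L) → 10[q1]10□
Step 7: δ(q1, 1) = (q1, 1, L) → 1[q1]010□
Step 8: δ(q1, 0) = (q1, 0, L) → [q1]1010□
Step 9: δ(q1, 1) = (q1, 1, L) → [q1]□1010□
Step 10: δ(q1, □) = (qA, □, R) → □[qA]1010□

The machine reaches the accept state qA and halts.

Final tape (ignoring leading/trailing blanks): 1010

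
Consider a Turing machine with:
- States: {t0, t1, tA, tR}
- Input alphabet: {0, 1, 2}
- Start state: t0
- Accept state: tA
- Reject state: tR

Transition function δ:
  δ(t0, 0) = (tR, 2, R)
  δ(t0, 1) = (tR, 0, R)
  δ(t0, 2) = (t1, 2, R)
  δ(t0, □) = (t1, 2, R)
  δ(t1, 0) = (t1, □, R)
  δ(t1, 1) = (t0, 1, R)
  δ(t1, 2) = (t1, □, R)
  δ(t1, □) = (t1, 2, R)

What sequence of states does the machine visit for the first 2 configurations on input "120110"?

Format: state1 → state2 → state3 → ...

Execution trace:
Initial: [t0]120110
Step 1: δ(t0, 1) = (tR, 0, R) → 0[tR]20110

The machine reaches the reject state tR and halts.

State sequence: t0 → tR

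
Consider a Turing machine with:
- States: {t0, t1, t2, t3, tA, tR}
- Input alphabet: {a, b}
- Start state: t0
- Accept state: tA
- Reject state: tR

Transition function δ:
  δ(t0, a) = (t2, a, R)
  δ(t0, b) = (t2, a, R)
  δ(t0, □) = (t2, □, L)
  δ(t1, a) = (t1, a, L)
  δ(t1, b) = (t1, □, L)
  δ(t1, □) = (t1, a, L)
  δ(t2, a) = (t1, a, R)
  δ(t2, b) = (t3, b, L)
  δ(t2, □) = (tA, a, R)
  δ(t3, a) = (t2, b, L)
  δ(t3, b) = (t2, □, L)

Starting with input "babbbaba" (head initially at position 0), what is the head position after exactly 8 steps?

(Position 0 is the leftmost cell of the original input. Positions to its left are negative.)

Execution trace (head position shown):
Step 0: [t0]babbbaba  (head at position 0)
Step 1: move right → a[t2]abbbaba  (head at position 1)
Step 2: move right → aa[t1]bbbaba  (head at position 2)
Step 3: move left → a[t1]a□bbaba  (head at position 1)
Step 4: move left → [t1]aa□bbaba  (head at position 0)
Step 5: move left → [t1]□aa□bbaba  (head at position -1)
Step 6: move left → [t1]□aaa□bbaba  (head at position -2)
Step 7: move left → [t1]□aaaa□bbaba  (head at position -3)
Step 8: move left → [t1]□aaaaa□bbaba  (head at position -4)

After 8 steps, the head is at position -4.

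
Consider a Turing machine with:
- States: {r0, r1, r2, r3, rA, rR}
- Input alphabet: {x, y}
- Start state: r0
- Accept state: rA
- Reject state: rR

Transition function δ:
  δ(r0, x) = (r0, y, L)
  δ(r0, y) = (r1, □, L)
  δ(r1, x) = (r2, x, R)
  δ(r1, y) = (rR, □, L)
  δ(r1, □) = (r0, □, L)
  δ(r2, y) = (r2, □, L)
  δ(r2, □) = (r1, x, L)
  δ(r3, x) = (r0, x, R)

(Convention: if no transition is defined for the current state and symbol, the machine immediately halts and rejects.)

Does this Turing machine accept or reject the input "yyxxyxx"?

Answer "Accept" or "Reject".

Execution trace:
Initial: [r0]yyxxyxx
Step 1: δ(r0, y) = (r1, □, L) → [r1]□□yxxyxx
Step 2: δ(r1, □) = (r0, □, L) → [r0]□□□yxxyxx

No transition is defined for δ(r0, □). By convention the machine halts and rejects.

Answer: Reject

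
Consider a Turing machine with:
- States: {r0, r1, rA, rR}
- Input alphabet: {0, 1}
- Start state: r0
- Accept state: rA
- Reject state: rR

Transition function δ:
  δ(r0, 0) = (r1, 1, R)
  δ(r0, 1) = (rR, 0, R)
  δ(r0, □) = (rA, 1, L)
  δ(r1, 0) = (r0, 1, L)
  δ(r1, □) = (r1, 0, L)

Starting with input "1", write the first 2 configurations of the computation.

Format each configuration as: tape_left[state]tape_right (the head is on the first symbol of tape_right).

Transitions applied:
Step 1: δ(r0, 1) = (rR, 0, R)

The first 2 configurations are:
[r0]1 ⊢ 0[rR]□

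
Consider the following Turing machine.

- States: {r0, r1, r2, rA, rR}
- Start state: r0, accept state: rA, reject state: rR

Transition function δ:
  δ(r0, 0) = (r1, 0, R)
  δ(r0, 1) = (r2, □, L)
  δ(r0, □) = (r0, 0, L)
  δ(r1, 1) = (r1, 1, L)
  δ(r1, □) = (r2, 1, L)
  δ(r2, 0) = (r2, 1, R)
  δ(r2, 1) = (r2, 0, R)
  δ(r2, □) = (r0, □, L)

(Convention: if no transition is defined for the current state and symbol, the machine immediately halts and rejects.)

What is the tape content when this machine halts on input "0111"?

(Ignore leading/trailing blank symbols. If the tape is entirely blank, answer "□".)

Execution trace:
Initial: [r0]0111
Step 1: δ(r0, 0) = (r1, 0, R) → 0[r1]111
Step 2: δ(r1, 1) = (r1, 1, L) → [r1]0111

No transition is defined for δ(r1, 0). By convention the machine halts and rejects.

Final tape (ignoring leading/trailing blanks): 0111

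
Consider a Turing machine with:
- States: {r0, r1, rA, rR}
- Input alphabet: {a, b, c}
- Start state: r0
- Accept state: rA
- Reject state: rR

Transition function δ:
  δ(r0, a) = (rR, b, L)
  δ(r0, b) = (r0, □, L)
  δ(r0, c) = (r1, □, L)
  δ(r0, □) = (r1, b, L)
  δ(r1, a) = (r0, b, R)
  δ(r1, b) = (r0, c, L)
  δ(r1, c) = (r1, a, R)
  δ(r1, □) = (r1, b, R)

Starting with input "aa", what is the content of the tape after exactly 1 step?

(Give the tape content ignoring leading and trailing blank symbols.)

Execution trace:
Initial: [r0]aa
Step 1: δ(r0, a) = (rR, b, L) → [rR]□ba

The machine reaches the reject state rR and halts.

After 1 step, the tape (ignoring leading/trailing blanks) is: ba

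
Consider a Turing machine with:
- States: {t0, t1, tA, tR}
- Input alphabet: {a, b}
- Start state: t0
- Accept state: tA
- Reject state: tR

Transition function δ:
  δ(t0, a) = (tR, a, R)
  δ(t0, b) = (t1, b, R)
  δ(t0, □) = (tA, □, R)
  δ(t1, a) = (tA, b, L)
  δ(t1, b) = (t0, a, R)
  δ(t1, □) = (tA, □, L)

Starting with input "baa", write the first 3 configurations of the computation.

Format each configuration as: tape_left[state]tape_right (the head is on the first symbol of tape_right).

Transitions applied:
Step 1: δ(t0, b) = (t1, b, R)
Step 2: δ(t1, a) = (tA, b, L)

The first 3 configurations are:
[t0]baa ⊢ b[t1]aa ⊢ [tA]bba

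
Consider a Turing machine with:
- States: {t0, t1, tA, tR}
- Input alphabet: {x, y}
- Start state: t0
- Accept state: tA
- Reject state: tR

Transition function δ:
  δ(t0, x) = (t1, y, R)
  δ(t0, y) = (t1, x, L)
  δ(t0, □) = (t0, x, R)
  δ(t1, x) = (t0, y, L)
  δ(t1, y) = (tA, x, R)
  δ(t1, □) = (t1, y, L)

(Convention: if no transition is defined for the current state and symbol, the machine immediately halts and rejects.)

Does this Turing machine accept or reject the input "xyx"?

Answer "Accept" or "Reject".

Execution trace:
Initial: [t0]xyx
Step 1: δ(t0, x) = (t1, y, R) → y[t1]yx
Step 2: δ(t1, y) = (tA, x, R) → yx[tA]x

The machine reaches the accept state tA and halts.

Answer: Accept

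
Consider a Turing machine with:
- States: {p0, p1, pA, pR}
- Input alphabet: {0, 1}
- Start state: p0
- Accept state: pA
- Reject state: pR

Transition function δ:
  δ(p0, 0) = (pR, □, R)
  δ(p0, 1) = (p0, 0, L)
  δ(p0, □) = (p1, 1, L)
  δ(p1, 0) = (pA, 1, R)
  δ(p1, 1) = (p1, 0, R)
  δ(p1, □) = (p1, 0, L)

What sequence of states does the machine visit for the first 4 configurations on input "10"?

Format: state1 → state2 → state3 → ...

Execution trace:
Initial: [p0]10
Step 1: δ(p0, 1) = (p0, 0, L) → [p0]□00
Step 2: δ(p0, □) = (p1, 1, L) → [p1]□100
Step 3: δ(p1, □) = (p1, 0, L) → [p1]□0100

State sequence: p0 → p0 → p1 → p1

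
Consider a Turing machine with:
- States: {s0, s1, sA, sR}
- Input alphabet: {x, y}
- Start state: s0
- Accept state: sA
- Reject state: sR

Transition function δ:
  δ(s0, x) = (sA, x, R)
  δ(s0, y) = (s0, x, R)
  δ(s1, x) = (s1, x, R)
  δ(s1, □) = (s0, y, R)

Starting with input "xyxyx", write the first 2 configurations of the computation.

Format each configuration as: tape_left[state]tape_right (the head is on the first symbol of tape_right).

Transitions applied:
Step 1: δ(s0, x) = (sA, x, R)

The first 2 configurations are:
[s0]xyxyx ⊢ x[sA]yxyx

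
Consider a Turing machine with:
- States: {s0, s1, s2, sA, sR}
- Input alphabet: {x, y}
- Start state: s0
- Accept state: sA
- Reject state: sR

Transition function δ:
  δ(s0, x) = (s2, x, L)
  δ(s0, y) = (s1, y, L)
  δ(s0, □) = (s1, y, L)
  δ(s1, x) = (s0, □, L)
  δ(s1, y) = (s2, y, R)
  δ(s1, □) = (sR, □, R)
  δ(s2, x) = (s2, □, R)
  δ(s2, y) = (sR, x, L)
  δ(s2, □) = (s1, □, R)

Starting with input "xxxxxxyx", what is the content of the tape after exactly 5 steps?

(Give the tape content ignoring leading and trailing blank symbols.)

Execution trace:
Initial: [s0]xxxxxxyx
Step 1: δ(s0, x) = (s2, x, L) → [s2]□xxxxxxyx
Step 2: δ(s2, □) = (s1, □, R) → □[s1]xxxxxxyx
Step 3: δ(s1, x) = (s0, □, L) → [s0]□□xxxxxyx
Step 4: δ(s0, □) = (s1, y, L) → [s1]□y□xxxxxyx
Step 5: δ(s1, □) = (sR, □, R) → □[sR]y□xxxxxyx

The machine reaches the reject state sR and halts.

After 5 steps, the tape (ignoring leading/trailing blanks) is: y□xxxxxyx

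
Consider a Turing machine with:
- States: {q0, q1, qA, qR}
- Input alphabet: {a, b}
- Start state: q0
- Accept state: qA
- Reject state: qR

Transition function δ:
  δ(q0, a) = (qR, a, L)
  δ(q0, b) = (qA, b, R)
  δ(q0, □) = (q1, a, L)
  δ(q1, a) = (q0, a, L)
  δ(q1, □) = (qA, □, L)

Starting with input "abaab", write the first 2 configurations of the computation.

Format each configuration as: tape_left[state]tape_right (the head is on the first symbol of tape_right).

Transitions applied:
Step 1: δ(q0, a) = (qR, a, L)

The first 2 configurations are:
[q0]abaab ⊢ [qR]□abaab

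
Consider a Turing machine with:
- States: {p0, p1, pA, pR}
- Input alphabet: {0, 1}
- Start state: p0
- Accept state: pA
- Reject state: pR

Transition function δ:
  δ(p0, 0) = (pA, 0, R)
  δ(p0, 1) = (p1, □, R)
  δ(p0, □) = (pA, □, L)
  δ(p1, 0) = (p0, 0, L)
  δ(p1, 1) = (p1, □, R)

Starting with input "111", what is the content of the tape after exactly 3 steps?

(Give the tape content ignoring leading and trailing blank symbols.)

Execution trace:
Initial: [p0]111
Step 1: δ(p0, 1) = (p1, □, R) → □[p1]11
Step 2: δ(p1, 1) = (p1, □, R) → □□[p1]1
Step 3: δ(p1, 1) = (p1, □, R) → □□□[p1]□

No transition is defined for δ(p1, □). By convention the machine halts and rejects.

After 3 steps, the tape (ignoring leading/trailing blanks) is: □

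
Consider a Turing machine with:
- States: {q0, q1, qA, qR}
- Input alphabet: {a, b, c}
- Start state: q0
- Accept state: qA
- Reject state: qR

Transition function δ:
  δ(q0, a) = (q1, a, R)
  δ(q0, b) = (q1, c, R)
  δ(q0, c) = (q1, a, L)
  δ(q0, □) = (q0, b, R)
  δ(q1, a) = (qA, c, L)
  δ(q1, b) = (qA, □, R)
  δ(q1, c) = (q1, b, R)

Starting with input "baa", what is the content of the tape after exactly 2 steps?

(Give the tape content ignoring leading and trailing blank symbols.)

Execution trace:
Initial: [q0]baa
Step 1: δ(q0, b) = (q1, c, R) → c[q1]aa
Step 2: δ(q1, a) = (qA, c, L) → [qA]cca

The machine reaches the accept state qA and halts.

After 2 steps, the tape (ignoring leading/trailing blanks) is: cca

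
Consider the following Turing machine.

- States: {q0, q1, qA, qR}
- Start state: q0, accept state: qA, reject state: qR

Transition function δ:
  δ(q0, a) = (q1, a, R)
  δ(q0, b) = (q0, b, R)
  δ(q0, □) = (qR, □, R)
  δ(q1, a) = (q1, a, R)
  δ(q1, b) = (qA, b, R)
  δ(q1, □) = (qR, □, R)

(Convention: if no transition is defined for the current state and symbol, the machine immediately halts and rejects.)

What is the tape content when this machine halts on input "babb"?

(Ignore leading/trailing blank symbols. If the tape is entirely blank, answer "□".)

Execution trace:
Initial: [q0]babb
Step 1: δ(q0, b) = (q0, b, R) → b[q0]abb
Step 2: δ(q0, a) = (q1, a, R) → ba[q1]bb
Step 3: δ(q1, b) = (qA, b, R) → bab[qA]b

The machine reaches the accept state qA and halts.

Final tape (ignoring leading/trailing blanks): babb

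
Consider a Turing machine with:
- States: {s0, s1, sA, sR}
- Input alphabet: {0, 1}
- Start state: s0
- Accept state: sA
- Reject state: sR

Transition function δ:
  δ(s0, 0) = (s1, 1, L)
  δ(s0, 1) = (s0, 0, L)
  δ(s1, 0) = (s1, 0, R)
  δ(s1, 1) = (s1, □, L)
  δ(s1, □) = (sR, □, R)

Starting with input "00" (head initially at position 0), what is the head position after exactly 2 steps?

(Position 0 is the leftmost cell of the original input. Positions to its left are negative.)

Execution trace (head position shown):
Step 0: [s0]00  (head at position 0)
Step 1: move left → [s1]□10  (head at position -1)
Step 2: move right → □[sR]10  (head at position 0)

After 2 steps, the head is at position 0.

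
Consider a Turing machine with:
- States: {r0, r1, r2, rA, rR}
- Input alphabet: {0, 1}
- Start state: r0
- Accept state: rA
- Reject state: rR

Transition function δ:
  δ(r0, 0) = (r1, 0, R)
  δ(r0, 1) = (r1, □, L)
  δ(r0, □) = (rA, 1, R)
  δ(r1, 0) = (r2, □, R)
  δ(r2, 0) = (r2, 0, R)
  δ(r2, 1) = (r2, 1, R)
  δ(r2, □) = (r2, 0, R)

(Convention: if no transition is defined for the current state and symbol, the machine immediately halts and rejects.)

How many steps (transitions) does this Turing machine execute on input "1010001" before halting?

Execution trace:
Initial: [r0]1010001
Step 1: δ(r0, 1) = (r1, □, L) → [r1]□□010001

No transition is defined for δ(r1, □). By convention the machine halts and rejects.

The machine executed 1 step before halting.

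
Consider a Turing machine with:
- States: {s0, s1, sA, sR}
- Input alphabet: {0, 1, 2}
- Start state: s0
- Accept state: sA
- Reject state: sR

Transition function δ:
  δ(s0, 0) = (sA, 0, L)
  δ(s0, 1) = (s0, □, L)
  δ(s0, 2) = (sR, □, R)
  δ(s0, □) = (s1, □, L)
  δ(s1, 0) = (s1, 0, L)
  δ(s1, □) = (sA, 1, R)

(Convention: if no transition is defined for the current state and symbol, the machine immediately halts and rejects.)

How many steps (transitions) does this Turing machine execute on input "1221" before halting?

Execution trace:
Initial: [s0]1221
Step 1: δ(s0, 1) = (s0, □, L) → [s0]□□221
Step 2: δ(s0, □) = (s1, □, L) → [s1]□□□221
Step 3: δ(s1, □) = (sA, 1, R) → 1[sA]□□221

The machine reaches the accept state sA and halts.

The machine executed 3 steps before halting.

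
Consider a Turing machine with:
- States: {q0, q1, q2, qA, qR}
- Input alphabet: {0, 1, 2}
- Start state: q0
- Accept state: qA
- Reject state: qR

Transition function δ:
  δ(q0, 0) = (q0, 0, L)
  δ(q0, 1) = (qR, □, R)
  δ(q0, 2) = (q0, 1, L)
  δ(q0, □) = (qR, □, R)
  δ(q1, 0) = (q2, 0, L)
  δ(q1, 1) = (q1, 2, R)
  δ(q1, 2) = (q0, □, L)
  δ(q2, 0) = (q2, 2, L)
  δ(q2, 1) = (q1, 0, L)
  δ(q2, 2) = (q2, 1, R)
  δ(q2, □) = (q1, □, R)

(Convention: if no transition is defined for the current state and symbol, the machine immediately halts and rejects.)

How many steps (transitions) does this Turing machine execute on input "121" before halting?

Execution trace:
Initial: [q0]121
Step 1: δ(q0, 1) = (qR, □, R) → □[qR]21

The machine reaches the reject state qR and halts.

The machine executed 1 step before halting.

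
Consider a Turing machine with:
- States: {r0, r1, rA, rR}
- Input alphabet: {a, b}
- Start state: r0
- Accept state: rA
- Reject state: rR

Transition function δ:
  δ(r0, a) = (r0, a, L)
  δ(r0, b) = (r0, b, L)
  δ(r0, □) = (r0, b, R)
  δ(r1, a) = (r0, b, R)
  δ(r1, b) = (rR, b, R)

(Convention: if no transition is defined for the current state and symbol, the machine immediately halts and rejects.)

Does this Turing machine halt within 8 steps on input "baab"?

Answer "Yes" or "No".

Execution trace:
Initial: [r0]baab
Step 1: δ(r0, b) = (r0, b, L) → [r0]□baab
Step 2: δ(r0, □) = (r0, b, R) → b[r0]baab
Step 3: δ(r0, b) = (r0, b, L) → [r0]bbaab
Step 4: δ(r0, b) = (r0, b, L) → [r0]□bbaab
Step 5: δ(r0, □) = (r0, b, R) → b[r0]bbaab
Step 6: δ(r0, b) = (r0, b, L) → [r0]bbbaab
Step 7: δ(r0, b) = (r0, b, L) → [r0]□bbbaab
Step 8: δ(r0, □) = (r0, b, R) → b[r0]bbbaab

The machine has not reached a halting state after 8 steps.
The machine did not halt within the 8-step bound.

Answer: No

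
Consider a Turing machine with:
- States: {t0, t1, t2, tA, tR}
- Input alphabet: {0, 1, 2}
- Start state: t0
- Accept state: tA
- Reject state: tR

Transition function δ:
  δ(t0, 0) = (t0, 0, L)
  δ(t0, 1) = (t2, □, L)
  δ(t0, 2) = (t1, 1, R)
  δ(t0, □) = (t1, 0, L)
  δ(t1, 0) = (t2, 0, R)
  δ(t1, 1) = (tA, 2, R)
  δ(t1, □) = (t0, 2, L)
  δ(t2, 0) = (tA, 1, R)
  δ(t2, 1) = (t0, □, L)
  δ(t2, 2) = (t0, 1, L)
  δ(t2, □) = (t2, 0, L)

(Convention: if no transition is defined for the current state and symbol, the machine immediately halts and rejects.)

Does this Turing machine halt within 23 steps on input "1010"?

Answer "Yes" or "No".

Execution trace:
Initial: [t0]1010
Step 1: δ(t0, 1) = (t2, □, L) → [t2]□□010
Step 2: δ(t2, □) = (t2, 0, L) → [t2]□0□010
Step 3: δ(t2, □) = (t2, 0, L) → [t2]□00□010
Step 4: δ(t2, □) = (t2, 0, L) → [t2]□000□010
Step 5: δ(t2, □) = (t2, 0, L) → [t2]□0000□010
Step 6: δ(t2, □) = (t2, 0, L) → [t2]□00000□010
Step 7: δ(t2, □) = (t2, 0, L) → [t2]□000000□010
Step 8: δ(t2, □) = (t2, 0, L) → [t2]□0000000□010
Step 9: δ(t2, □) = (t2, 0, L) → [t2]□00000000□010
Step 10: δ(t2, □) = (t2, 0, L) → [t2]□000000000□010
Step 11: δ(t2, □) = (t2, 0, L) → [t2]□0000000000□010
Step 12: δ(t2, □) = (t2, 0, L) → [t2]□00000000000□010
Step 13: δ(t2, □) = (t2, 0, L) → [t2]□000000000000□010
Step 14: δ(t2, □) = (t2, 0, L) → [t2]□0000000000000□010
Step 15: δ(t2, □) = (t2, 0, L) → [t2]□00000000000000□010
Step 16: δ(t2, □) = (t2, 0, L) → [t2]□000000000000000□010
Step 17: δ(t2, □) = (t2, 0, L) → [t2]□0000000000000000□010
Step 18: δ(t2, □) = (t2, 0, L) → [t2]□00000000000000000□010
Step 19: δ(t2, □) = (t2, 0, L) → [t2]□000000000000000000□010
Step 20: δ(t2, □) = (t2, 0, L) → [t2]□0000000000000000000□010
Step 21: δ(t2, □) = (t2, 0, L) → [t2]□00000000000000000000□010
Step 22: δ(t2, □) = (t2, 0, L) → [t2]□000000000000000000000□010
Step 23: δ(t2, □) = (t2, 0, L) → [t2]□0000000000000000000000□010

The machine has not reached a halting state after 23 steps.
The machine did not halt within the 23-step bound.

Answer: No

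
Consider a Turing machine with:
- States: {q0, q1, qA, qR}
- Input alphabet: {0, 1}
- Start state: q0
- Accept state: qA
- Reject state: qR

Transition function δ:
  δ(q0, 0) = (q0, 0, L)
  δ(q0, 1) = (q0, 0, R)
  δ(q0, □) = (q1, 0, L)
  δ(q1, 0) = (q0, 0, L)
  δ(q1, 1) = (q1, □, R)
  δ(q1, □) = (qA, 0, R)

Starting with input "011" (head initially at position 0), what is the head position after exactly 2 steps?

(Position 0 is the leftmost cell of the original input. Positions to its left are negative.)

Execution trace (head position shown):
Step 0: [q0]011  (head at position 0)
Step 1: move left → [q0]□011  (head at position -1)
Step 2: move left → [q1]□0011  (head at position -2)

After 2 steps, the head is at position -2.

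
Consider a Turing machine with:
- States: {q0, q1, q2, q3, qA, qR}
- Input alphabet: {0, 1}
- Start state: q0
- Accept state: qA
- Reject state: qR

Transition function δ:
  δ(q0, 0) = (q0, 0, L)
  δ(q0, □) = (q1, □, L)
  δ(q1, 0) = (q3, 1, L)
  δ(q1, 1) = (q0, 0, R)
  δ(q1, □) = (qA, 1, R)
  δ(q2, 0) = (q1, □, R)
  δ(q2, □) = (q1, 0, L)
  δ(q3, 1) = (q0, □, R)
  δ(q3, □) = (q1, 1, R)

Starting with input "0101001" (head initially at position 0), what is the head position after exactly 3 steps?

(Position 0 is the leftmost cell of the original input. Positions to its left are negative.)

Execution trace (head position shown):
Step 0: [q0]0101001  (head at position 0)
Step 1: move left → [q0]□0101001  (head at position -1)
Step 2: move left → [q1]□□0101001  (head at position -2)
Step 3: move right → 1[qA]□0101001  (head at position -1)

After 3 steps, the head is at position -1.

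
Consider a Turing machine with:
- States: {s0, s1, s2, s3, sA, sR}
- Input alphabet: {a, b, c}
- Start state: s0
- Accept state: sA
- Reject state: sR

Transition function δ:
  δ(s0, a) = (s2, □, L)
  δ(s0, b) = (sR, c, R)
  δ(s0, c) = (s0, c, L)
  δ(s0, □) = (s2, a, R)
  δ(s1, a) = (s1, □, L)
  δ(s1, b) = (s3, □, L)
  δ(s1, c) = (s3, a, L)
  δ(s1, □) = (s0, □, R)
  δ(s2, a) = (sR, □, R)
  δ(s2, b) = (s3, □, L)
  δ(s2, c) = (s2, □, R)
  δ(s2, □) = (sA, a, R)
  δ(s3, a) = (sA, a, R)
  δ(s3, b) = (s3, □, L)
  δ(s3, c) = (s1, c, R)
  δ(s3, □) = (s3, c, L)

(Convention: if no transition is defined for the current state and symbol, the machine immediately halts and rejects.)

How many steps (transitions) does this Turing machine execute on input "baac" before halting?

Execution trace:
Initial: [s0]baac
Step 1: δ(s0, b) = (sR, c, R) → c[sR]aac

The machine reaches the reject state sR and halts.

The machine executed 1 step before halting.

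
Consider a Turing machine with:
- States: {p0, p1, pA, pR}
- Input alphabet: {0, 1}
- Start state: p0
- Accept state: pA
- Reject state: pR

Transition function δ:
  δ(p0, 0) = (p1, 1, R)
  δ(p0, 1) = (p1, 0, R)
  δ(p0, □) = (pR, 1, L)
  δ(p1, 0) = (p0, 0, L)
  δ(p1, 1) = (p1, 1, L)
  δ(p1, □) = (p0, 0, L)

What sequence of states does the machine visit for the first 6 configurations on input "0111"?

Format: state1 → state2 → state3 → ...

Execution trace:
Initial: [p0]0111
Step 1: δ(p0, 0) = (p1, 1, R) → 1[p1]111
Step 2: δ(p1, 1) = (p1, 1, L) → [p1]1111
Step 3: δ(p1, 1) = (p1, 1, L) → [p1]□1111
Step 4: δ(p1, □) = (p0, 0, L) → [p0]□01111
Step 5: δ(p0, □) = (pR, 1, L) → [pR]□101111

The machine reaches the reject state pR and halts.

State sequence: p0 → p1 → p1 → p1 → p0 → pR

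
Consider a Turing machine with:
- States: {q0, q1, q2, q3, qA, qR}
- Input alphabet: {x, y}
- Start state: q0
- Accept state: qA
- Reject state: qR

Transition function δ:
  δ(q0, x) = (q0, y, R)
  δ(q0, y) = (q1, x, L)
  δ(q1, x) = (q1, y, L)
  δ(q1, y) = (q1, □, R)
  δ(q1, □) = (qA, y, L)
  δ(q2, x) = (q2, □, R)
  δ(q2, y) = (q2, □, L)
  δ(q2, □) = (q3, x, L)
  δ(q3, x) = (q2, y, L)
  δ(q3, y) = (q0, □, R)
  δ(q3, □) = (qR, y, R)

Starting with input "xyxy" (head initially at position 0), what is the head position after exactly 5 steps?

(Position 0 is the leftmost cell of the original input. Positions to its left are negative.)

Execution trace (head position shown):
Step 0: [q0]xyxy  (head at position 0)
Step 1: move right → y[q0]yxy  (head at position 1)
Step 2: move left → [q1]yxxy  (head at position 0)
Step 3: move right → □[q1]xxy  (head at position 1)
Step 4: move left → [q1]□yxy  (head at position 0)
Step 5: move left → [qA]□yyxy  (head at position -1)

After 5 steps, the head is at position -1.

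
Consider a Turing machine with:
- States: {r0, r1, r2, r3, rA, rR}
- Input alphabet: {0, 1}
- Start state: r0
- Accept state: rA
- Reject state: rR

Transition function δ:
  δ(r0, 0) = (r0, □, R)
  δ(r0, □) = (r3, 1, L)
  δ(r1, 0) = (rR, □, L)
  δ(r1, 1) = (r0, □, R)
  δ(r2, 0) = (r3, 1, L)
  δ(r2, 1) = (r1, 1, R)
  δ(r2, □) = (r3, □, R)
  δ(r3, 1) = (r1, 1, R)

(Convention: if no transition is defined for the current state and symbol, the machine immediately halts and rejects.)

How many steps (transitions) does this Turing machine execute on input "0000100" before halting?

Execution trace:
Initial: [r0]0000100
Step 1: δ(r0, 0) = (r0, □, R) → □[r0]000100
Step 2: δ(r0, 0) = (r0, □, R) → □□[r0]00100
Step 3: δ(r0, 0) = (r0, □, R) → □□□[r0]0100
Step 4: δ(r0, 0) = (r0, □, R) → □□□□[r0]100

No transition is defined for δ(r0, 1). By convention the machine halts and rejects.

The machine executed 4 steps before halting.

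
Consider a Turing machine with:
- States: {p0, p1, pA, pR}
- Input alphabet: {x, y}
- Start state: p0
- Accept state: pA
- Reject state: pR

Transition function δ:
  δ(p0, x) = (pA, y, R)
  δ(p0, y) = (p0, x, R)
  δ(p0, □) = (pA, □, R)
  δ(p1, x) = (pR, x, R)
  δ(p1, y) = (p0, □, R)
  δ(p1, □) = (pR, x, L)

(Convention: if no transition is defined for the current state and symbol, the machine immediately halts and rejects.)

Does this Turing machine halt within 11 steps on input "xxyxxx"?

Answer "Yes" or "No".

Execution trace:
Initial: [p0]xxyxxx
Step 1: δ(p0, x) = (pA, y, R) → y[pA]xyxxx

The machine reaches the accept state pA and halts.
The machine halted after 1 step (within the 11-step bound).

Answer: Yes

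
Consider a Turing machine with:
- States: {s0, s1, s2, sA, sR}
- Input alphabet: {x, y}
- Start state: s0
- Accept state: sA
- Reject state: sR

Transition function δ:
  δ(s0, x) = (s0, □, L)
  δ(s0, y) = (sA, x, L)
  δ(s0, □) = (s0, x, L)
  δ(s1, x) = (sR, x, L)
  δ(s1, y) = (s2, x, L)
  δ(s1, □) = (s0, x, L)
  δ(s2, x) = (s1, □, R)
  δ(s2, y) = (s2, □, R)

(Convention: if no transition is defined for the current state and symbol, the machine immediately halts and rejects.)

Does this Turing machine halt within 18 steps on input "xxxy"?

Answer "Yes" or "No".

Execution trace:
Initial: [s0]xxxy
Step 1: δ(s0, x) = (s0, □, L) → [s0]□□xxy
Step 2: δ(s0, □) = (s0, x, L) → [s0]□x□xxy
Step 3: δ(s0, □) = (s0, x, L) → [s0]□xx□xxy
Step 4: δ(s0, □) = (s0, x, L) → [s0]□xxx□xxy
Step 5: δ(s0, □) = (s0, x, L) → [s0]□xxxx□xxy
Step 6: δ(s0, □) = (s0, x, L) → [s0]□xxxxx□xxy
Step 7: δ(s0, □) = (s0, x, L) → [s0]□xxxxxx□xxy
Step 8: δ(s0, □) = (s0, x, L) → [s0]□xxxxxxx□xxy
Step 9: δ(s0, □) = (s0, x, L) → [s0]□xxxxxxxx□xxy
Step 10: δ(s0, □) = (s0, x, L) → [s0]□xxxxxxxxx□xxy
Step 11: δ(s0, □) = (s0, x, L) → [s0]□xxxxxxxxxx□xxy
Step 12: δ(s0, □) = (s0, x, L) → [s0]□xxxxxxxxxxx□xxy
Step 13: δ(s0, □) = (s0, x, L) → [s0]□xxxxxxxxxxxx□xxy
Step 14: δ(s0, □) = (s0, x, L) → [s0]□xxxxxxxxxxxxx□xxy
Step 15: δ(s0, □) = (s0, x, L) → [s0]□xxxxxxxxxxxxxx□xxy
Step 16: δ(s0, □) = (s0, x, L) → [s0]□xxxxxxxxxxxxxxx□xxy
Step 17: δ(s0, □) = (s0, x, L) → [s0]□xxxxxxxxxxxxxxxx□xxy
Step 18: δ(s0, □) = (s0, x, L) → [s0]□xxxxxxxxxxxxxxxxx□xxy

The machine has not reached a halting state after 18 steps.
The machine did not halt within the 18-step bound.

Answer: No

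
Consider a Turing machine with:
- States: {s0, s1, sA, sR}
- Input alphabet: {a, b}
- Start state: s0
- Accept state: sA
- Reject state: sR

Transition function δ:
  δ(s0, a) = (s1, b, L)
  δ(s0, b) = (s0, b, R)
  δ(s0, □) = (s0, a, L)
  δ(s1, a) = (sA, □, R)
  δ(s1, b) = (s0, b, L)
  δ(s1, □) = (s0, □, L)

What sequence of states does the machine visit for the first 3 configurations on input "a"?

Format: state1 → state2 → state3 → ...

Execution trace:
Initial: [s0]a
Step 1: δ(s0, a) = (s1, b, L) → [s1]□b
Step 2: δ(s1, □) = (s0, □, L) → [s0]□□b

State sequence: s0 → s1 → s0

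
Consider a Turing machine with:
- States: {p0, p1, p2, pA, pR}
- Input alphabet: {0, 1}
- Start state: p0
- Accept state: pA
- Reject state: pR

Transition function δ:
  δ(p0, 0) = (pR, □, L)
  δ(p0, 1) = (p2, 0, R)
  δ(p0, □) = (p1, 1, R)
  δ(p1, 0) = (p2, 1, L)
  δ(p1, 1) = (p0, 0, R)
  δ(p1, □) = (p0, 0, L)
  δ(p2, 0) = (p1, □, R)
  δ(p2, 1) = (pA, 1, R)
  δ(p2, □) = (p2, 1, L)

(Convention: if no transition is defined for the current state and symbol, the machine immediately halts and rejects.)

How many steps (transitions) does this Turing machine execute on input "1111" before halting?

Execution trace:
Initial: [p0]1111
Step 1: δ(p0, 1) = (p2, 0, R) → 0[p2]111
Step 2: δ(p2, 1) = (pA, 1, R) → 01[pA]11

The machine reaches the accept state pA and halts.

The machine executed 2 steps before halting.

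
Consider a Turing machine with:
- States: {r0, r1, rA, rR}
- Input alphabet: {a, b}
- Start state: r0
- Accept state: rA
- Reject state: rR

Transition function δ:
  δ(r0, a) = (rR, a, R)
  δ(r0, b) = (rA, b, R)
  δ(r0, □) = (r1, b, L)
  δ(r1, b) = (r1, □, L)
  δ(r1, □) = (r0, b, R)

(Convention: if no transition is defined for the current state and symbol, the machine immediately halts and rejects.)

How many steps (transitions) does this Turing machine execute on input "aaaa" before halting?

Execution trace:
Initial: [r0]aaaa
Step 1: δ(r0, a) = (rR, a, R) → a[rR]aaa

The machine reaches the reject state rR and halts.

The machine executed 1 step before halting.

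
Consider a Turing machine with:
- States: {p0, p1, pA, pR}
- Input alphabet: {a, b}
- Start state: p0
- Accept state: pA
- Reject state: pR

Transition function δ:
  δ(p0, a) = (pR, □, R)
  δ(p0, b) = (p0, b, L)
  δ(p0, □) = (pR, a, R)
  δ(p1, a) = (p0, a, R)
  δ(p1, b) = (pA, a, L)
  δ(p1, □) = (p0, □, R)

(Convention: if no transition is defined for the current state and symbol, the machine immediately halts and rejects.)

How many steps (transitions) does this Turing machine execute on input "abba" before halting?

Execution trace:
Initial: [p0]abba
Step 1: δ(p0, a) = (pR, □, R) → □[pR]bba

The machine reaches the reject state pR and halts.

The machine executed 1 step before halting.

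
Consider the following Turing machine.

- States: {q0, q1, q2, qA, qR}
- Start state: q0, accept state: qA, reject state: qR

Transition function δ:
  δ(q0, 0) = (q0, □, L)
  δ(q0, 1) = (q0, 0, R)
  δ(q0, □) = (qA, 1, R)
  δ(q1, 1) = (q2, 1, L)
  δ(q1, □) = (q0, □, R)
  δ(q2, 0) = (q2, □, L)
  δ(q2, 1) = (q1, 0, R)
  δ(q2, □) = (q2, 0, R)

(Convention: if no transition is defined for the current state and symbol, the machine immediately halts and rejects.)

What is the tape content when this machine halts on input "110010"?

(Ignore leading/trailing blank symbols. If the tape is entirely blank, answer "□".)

Execution trace:
Initial: [q0]110010
Step 1: δ(q0, 1) = (q0, 0, R) → 0[q0]10010
Step 2: δ(q0, 1) = (q0, 0, R) → 00[q0]0010
Step 3: δ(q0, 0) = (q0, □, L) → 0[q0]0□010
Step 4: δ(q0, 0) = (q0, □, L) → [q0]0□□010
Step 5: δ(q0, 0) = (q0, □, L) → [q0]□□□□010
Step 6: δ(q0, □) = (qA, 1, R) → 1[qA]□□□010

The machine reaches the accept state qA and halts.

Final tape (ignoring leading/trailing blanks): 1□□□010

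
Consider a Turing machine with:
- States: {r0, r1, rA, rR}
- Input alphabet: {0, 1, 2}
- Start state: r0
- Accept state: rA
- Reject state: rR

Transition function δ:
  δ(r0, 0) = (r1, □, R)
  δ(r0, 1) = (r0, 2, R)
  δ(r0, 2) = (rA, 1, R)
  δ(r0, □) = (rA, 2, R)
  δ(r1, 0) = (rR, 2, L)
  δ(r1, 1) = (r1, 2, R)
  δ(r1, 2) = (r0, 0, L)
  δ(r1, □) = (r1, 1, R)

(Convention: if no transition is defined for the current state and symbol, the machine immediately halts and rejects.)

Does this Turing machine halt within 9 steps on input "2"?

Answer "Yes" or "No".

Execution trace:
Initial: [r0]2
Step 1: δ(r0, 2) = (rA, 1, R) → 1[rA]□

The machine reaches the accept state rA and halts.
The machine halted after 1 step (within the 9-step bound).

Answer: Yes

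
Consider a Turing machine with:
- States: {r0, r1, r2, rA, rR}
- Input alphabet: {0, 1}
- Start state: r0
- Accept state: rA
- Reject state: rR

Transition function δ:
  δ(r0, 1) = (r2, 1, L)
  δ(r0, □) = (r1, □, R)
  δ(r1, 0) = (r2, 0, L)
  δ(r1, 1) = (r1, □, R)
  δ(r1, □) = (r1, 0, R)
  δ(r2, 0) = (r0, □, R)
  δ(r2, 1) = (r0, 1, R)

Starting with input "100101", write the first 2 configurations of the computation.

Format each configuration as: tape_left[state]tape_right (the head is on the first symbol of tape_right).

Transitions applied:
Step 1: δ(r0, 1) = (r2, 1, L)

The first 2 configurations are:
[r0]100101 ⊢ [r2]□100101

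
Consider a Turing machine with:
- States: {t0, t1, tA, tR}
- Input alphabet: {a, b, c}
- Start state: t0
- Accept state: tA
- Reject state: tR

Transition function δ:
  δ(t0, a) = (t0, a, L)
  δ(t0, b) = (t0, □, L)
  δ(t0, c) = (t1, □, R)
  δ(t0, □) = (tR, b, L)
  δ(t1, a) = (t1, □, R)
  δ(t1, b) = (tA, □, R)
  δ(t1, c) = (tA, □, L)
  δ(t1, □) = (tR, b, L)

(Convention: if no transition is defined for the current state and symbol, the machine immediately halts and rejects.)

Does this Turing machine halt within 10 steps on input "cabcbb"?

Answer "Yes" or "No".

Execution trace:
Initial: [t0]cabcbb
Step 1: δ(t0, c) = (t1, □, R) → □[t1]abcbb
Step 2: δ(t1, a) = (t1, □, R) → □□[t1]bcbb
Step 3: δ(t1, b) = (tA, □, R) → □□□[tA]cbb

The machine reaches the accept state tA and halts.
The machine halted after 3 steps (within the 10-step bound).

Answer: Yes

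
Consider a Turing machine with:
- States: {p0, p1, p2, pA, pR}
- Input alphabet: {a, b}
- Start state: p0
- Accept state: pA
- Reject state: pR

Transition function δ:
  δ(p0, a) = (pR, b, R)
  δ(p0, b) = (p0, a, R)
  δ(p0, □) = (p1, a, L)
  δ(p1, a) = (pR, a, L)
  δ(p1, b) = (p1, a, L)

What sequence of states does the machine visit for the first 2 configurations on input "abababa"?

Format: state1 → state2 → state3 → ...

Execution trace:
Initial: [p0]abababa
Step 1: δ(p0, a) = (pR, b, R) → b[pR]bababa

The machine reaches the reject state pR and halts.

State sequence: p0 → pR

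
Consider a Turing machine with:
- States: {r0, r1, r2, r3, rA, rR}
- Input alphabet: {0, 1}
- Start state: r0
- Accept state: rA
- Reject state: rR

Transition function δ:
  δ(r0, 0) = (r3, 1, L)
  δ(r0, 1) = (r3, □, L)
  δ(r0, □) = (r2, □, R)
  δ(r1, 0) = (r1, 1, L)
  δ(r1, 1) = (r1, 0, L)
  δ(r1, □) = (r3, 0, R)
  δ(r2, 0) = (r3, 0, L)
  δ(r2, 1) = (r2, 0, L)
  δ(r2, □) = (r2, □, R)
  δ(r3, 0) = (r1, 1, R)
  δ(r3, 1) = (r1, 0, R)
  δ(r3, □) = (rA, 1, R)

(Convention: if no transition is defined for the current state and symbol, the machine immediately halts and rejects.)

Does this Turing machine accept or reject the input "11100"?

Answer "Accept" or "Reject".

Execution trace:
Initial: [r0]11100
Step 1: δ(r0, 1) = (r3, □, L) → [r3]□□1100
Step 2: δ(r3, □) = (rA, 1, R) → 1[rA]□1100

The machine reaches the accept state rA and halts.

Answer: Accept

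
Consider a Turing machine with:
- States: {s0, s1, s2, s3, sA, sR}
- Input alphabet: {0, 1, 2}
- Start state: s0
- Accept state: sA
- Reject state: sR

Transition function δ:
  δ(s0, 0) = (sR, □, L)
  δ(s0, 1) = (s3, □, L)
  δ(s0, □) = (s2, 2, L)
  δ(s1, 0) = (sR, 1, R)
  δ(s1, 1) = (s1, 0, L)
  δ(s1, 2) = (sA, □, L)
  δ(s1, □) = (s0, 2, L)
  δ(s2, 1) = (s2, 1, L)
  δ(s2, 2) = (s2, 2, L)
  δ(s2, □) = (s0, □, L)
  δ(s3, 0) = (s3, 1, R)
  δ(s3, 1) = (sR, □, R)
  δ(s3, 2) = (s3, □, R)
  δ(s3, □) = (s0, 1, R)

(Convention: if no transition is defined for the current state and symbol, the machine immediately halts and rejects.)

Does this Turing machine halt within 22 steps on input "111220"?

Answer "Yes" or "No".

Execution trace:
Initial: [s0]111220
Step 1: δ(s0, 1) = (s3, □, L) → [s3]□□11220
Step 2: δ(s3, □) = (s0, 1, R) → 1[s0]□11220
Step 3: δ(s0, □) = (s2, 2, L) → [s2]1211220
Step 4: δ(s2, 1) = (s2, 1, L) → [s2]□1211220
Step 5: δ(s2, □) = (s0, □, L) → [s0]□□1211220
Step 6: δ(s0, □) = (s2, 2, L) → [s2]□2□1211220
Step 7: δ(s2, □) = (s0, □, L) → [s0]□□2□1211220
Step 8: δ(s0, □) = (s2, 2, L) → [s2]□2□2□1211220
Step 9: δ(s2, □) = (s0, □, L) → [s0]□□2□2□1211220
Step 10: δ(s0, □) = (s2, 2, L) → [s2]□2□2□2□1211220
Step 11: δ(s2, □) = (s0, □, L) → [s0]□□2□2□2□1211220
Step 12: δ(s0, □) = (s2, 2, L) → [s2]□2□2□2□2□1211220
Step 13: δ(s2, □) = (s0, □, L) → [s0]□□2□2□2□2□1211220
Step 14: δ(s0, □) = (s2, 2, L) → [s2]□2□2□2□2□2□1211220
Step 15: δ(s2, □) = (s0, □, L) → [s0]□□2□2□2□2□2□1211220
Step 16: δ(s0, □) = (s2, 2, L) → [s2]□2□2□2□2□2□2□1211220
Step 17: δ(s2, □) = (s0, □, L) → [s0]□□2□2□2□2□2□2□1211220
Step 18: δ(s0, □) = (s2, 2, L) → [s2]□2□2□2□2□2□2□2□1211220
Step 19: δ(s2, □) = (s0, □, L) → [s0]□□2□2□2□2□2□2□2□1211220
Step 20: δ(s0, □) = (s2, 2, L) → [s2]□2□2□2□2□2□2□2□2□1211220
Step 21: δ(s2, □) = (s0, □, L) → [s0]□□2□2□2□2□2□2□2□2□1211220
Step 22: δ(s0, □) = (s2, 2, L) → [s2]□2□2□2□2□2□2□2□2□2□1211220

The machine has not reached a halting state after 22 steps.
The machine did not halt within the 22-step bound.

Answer: No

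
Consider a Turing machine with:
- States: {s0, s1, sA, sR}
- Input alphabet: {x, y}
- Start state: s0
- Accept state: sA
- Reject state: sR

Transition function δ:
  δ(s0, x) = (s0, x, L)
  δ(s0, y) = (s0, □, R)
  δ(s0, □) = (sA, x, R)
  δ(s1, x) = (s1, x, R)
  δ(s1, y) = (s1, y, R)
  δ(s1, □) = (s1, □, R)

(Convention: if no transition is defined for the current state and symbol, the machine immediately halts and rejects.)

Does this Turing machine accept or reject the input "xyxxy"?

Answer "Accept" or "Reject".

Execution trace:
Initial: [s0]xyxxy
Step 1: δ(s0, x) = (s0, x, L) → [s0]□xyxxy
Step 2: δ(s0, □) = (sA, x, R) → x[sA]xyxxy

The machine reaches the accept state sA and halts.

Answer: Accept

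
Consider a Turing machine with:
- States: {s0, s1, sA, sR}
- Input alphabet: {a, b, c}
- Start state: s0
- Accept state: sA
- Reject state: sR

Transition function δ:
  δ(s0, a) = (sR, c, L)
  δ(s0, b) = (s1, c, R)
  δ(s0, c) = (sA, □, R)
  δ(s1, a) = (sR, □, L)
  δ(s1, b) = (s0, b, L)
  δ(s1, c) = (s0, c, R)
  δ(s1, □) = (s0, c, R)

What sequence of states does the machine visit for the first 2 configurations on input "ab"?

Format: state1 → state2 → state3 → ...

Execution trace:
Initial: [s0]ab
Step 1: δ(s0, a) = (sR, c, L) → [sR]□cb

The machine reaches the reject state sR and halts.

State sequence: s0 → sR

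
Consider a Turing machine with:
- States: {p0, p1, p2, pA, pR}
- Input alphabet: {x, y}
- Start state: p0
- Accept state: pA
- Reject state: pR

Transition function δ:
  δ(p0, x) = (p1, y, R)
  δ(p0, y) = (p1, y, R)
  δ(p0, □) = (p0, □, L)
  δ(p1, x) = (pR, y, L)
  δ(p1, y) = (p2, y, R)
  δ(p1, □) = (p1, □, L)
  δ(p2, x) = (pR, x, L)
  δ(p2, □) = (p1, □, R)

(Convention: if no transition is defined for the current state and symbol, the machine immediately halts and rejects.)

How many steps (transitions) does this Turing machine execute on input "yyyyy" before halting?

Execution trace:
Initial: [p0]yyyyy
Step 1: δ(p0, y) = (p1, y, R) → y[p1]yyyy
Step 2: δ(p1, y) = (p2, y, R) → yy[p2]yyy

No transition is defined for δ(p2, y). By convention the machine halts and rejects.

The machine executed 2 steps before halting.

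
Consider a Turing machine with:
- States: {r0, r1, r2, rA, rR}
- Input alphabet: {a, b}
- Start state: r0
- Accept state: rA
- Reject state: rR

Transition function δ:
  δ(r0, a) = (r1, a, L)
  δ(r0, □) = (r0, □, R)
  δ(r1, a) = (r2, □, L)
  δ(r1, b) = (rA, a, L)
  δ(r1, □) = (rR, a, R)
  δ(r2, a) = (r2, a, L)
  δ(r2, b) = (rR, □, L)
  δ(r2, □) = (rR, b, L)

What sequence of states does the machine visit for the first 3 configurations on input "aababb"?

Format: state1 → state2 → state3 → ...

Execution trace:
Initial: [r0]aababb
Step 1: δ(r0, a) = (r1, a, L) → [r1]□aababb
Step 2: δ(r1, □) = (rR, a, R) → a[rR]aababb

The machine reaches the reject state rR and halts.

State sequence: r0 → r1 → rR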